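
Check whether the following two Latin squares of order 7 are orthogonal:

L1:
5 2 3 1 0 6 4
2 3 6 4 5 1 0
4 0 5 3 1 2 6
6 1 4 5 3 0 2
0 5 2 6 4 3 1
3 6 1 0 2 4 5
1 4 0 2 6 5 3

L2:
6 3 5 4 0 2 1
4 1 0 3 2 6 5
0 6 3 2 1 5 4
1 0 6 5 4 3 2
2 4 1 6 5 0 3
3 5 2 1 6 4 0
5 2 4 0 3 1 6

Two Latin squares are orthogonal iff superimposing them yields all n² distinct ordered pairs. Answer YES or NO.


Form the n² = 49 superimposed pairs (L1[i][j], L2[i][j]), row by row (rows and columns indexed from 0):
row 0: (5,6) (2,3) (3,5) (1,4) (0,0) (6,2) (4,1)
row 1: (2,4) (3,1) (6,0) (4,3) (5,2) (1,6) (0,5)
row 2: (4,0) (0,6) (5,3) (3,2) (1,1) (2,5) (6,4)
row 3: (6,1) (1,0) (4,6) (5,5) (3,4) (0,3) (2,2)
row 4: (0,2) (5,4) (2,1) (6,6) (4,5) (3,0) (1,3)
row 5: (3,3) (6,5) (1,2) (0,1) (2,6) (4,4) (5,0)
row 6: (1,5) (4,2) (0,4) (2,0) (6,3) (5,1) (3,6)
Orthogonality requires all 49 pairs distinct.
Check by first coordinate: for each symbol s of L1, list the L2 entries in the n cells where L1 = s; they must all differ.
  L1 = 0: L2 entries (in reading order) 0, 5, 6, 3, 2, 1, 4 — all 7 distinct ✓
  L1 = 1: L2 entries (in reading order) 4, 6, 1, 0, 3, 2, 5 — all 7 distinct ✓
  L1 = 2: L2 entries (in reading order) 3, 4, 5, 2, 1, 6, 0 — all 7 distinct ✓
  L1 = 3: L2 entries (in reading order) 5, 1, 2, 4, 0, 3, 6 — all 7 distinct ✓
  L1 = 4: L2 entries (in reading order) 1, 3, 0, 6, 5, 4, 2 — all 7 distinct ✓
  L1 = 5: L2 entries (in reading order) 6, 2, 3, 5, 4, 0, 1 — all 7 distinct ✓
  L1 = 6: L2 entries (in reading order) 2, 0, 4, 1, 6, 5, 3 — all 7 distinct ✓
Every symbol of L1 meets every symbol of L2 exactly once, so all 49 pairs are distinct (49 of 49).
Conclusion: YES.

YES


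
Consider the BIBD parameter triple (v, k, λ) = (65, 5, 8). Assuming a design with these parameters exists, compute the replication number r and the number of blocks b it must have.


Any 2-(v, k, λ) BIBD satisfies two necessary conditions:
  (i)  Each point sits in r blocks, and counting incidences through any fixed point gives r(k − 1) = λ(v − 1), so r = λ(v − 1)/(k − 1).
  (ii) Total incidences bk = vr, so b = vr/k.
Step 1: r = λ(v − 1)/(k − 1) = 8·(65 − 1)/(5 − 1) = 8·64/4 = 512/4 = 128.
Step 2: b = vr/k = 65·128/5 = 8320/5 = 1664.
Check integrality: r = 128 ∈ Z ✓, b = 1664 ∈ Z ✓.
(These identities are necessary conditions: they determine r and b for any design with these parameters, but do not by themselves prove that one exists.)

r = 128, b = 1664.


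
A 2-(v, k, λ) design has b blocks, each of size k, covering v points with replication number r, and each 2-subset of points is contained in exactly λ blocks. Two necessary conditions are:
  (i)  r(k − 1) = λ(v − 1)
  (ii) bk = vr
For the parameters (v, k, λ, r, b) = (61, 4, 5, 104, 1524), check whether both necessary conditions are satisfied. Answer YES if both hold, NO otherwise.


Condition (i): r(k − 1) = 104·3 = 312; λ(v − 1) = 5·60 = 300. Match? NO.
Condition (ii): bk = 1524·4 = 6096; vr = 61·104 = 6344. Match? NO.
Both conditions hold? NO.

NO


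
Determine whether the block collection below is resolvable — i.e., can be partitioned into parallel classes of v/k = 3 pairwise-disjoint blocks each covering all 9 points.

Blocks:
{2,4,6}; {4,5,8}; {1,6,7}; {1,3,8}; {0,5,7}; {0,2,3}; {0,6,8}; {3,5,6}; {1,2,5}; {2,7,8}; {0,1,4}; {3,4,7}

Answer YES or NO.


v = 9, block size k = 3, number of blocks = 12.
For resolvability, blocks must partition into parallel classes of size v/k = 3.
Total blocks must therefore be a multiple of 3: 12 = 3·4 + 0 ⇒ divisible ✓.
Greedy packing gives 4 candidate class(es). Each should be a full parallel class (size 3, covers all 9 points).
  Class 1 (3 blocks): {2,4,6}; {1,3,8}; {0,5,7}. Points covered: [0, 1, 2, 3, 4, 5, 6, 7, 8].
  Class 2 (3 blocks): {4,5,8}; {1,6,7}; {0,2,3}. Points covered: [0, 1, 2, 3, 4, 5, 6, 7, 8].
  Class 3 (3 blocks): {0,6,8}; {1,2,5}; {3,4,7}. Points covered: [0, 1, 2, 3, 4, 5, 6, 7, 8].
  Class 4 (3 blocks): {3,5,6}; {2,7,8}; {0,1,4}. Points covered: [0, 1, 2, 3, 4, 5, 6, 7, 8].
All classes full (size 3)? YES. All classes cover every point? YES.
Resolvable? YES.

YES


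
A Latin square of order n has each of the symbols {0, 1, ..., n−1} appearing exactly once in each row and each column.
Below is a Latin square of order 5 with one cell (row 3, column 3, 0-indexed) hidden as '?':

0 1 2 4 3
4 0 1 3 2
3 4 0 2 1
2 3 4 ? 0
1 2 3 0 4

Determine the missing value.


Row 3 contains symbols [0, 2, 3, 4] — missing [1].
Column 3 contains symbols [0, 2, 3, 4] — missing [1].
The missing symbol must appear in both missing sets; intersection = [1].
Therefore the hidden value is 1.

Missing value = 1.


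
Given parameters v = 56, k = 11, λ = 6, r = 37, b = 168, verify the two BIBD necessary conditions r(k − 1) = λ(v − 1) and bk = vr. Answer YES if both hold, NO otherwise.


Condition (i): r(k − 1) = 37·10 = 370; λ(v − 1) = 6·55 = 330. Match? NO.
Condition (ii): bk = 168·11 = 1848; vr = 56·37 = 2072. Match? NO.
Both conditions hold? NO.

NO


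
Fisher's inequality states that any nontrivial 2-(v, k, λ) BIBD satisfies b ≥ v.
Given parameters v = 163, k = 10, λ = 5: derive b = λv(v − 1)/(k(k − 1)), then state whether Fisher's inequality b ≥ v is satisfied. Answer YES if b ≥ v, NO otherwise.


b = λv(v − 1)/(k(k − 1)) = 5·163·162/(10·9) = 132030/90 = 1467.
Compare with v = 163: b ≥ v, so Fisher's inequality holds.

YES


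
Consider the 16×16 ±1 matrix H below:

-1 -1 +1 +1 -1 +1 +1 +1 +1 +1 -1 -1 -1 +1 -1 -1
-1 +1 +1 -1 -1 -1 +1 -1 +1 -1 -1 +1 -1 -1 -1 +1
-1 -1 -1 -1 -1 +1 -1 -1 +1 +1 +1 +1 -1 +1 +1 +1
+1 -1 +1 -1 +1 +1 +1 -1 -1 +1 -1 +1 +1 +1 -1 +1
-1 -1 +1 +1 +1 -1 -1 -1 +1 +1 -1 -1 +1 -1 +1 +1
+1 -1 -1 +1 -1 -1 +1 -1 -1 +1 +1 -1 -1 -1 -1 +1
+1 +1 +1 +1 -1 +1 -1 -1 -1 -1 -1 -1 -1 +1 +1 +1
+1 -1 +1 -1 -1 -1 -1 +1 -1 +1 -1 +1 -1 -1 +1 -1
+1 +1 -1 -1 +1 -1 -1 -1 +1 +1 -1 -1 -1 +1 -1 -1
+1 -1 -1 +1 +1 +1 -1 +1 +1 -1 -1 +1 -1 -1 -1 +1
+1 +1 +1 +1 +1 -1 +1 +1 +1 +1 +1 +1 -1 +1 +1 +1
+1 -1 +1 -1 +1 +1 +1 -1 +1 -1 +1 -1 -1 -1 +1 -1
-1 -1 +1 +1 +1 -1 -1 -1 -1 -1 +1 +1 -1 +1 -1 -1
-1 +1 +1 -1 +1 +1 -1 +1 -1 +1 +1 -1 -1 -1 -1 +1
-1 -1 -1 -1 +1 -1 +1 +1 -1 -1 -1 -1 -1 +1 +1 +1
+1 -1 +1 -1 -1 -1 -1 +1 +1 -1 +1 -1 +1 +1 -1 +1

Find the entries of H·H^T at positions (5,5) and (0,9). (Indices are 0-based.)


Row 0 of H: [-1, -1, 1, 1, -1, 1, 1, 1, 1, 1, -1, -1, -1, 1, -1, -1].
Row 5 of H: [1, -1, -1, 1, -1, -1, 1, -1, -1, 1, 1, -1, -1, -1, -1, 1].
Row 9 of H: [1, -1, -1, 1, 1, 1, -1, 1, 1, -1, -1, 1, -1, -1, -1, 1].
(H·H^T)[5][5] = Σ_j H[5][j]·H[5][j] = (1)² + (-1)² + (-1)² + (1)² + (-1)² + (-1)² + (1)² + (-1)² + (-1)² + (1)² + (1)² + (-1)² + (-1)² + (-1)² + (-1)² + (1)² = 1 + 1 + 1 + 1 + 1 + 1 + 1 + 1 + 1 + 1 + 1 + 1 + 1 + 1 + 1 + 1 = 16.
(H·H^T)[0][9] = Σ_j H[0][j]·H[9][j] = (-1)·(1) + (-1)·(-1) + (1)·(-1) + (1)·(1) + (-1)·(1) + (1)·(1) + (1)·(-1) + (1)·(1) + (1)·(1) + (1)·(-1) + (-1)·(-1) + (-1)·(1) + (-1)·(-1) + (1)·(-1) + (-1)·(-1) + (-1)·(1) = -1 + 1 + -1 + 1 + -1 + 1 + -1 + 1 + 1 + -1 + 1 + -1 + 1 + -1 + 1 + -1 = 0.
So rows 0 and 9 are orthogonal; the diagonal entry equals n = 16.

(5,5) entry = 16; (0,9) entry = 0.


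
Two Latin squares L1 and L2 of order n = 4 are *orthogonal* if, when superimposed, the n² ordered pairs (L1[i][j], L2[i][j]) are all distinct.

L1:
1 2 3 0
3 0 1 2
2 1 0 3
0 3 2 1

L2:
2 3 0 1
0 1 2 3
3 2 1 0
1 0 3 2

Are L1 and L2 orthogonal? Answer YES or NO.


Form the n² = 16 superimposed pairs (L1[i][j], L2[i][j]), row by row (rows and columns indexed from 0):
row 0: (1,2) (2,3) (3,0) (0,1)
row 1: (3,0) (0,1) (1,2) (2,3)
row 2: (2,3) (1,2) (0,1) (3,0)
row 3: (0,1) (3,0) (2,3) (1,2)
Orthogonality requires all 16 pairs distinct.
But the pair (3,0) repeats: cell (0,2) has L1 = 3, L2 = 0, and cell (1,0) has L1 = 3, L2 = 0.
A repeated pair means some other pair never occurs (only 4 distinct pairs out of 16), so the squares are not orthogonal.
Conclusion: NO.

NO


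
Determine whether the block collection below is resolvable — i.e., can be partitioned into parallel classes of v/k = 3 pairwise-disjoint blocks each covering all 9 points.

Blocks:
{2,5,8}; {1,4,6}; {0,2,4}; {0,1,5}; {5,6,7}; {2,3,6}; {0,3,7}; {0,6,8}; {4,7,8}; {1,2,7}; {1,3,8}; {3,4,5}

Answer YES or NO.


v = 9, block size k = 3, number of blocks = 12.
For resolvability, blocks must partition into parallel classes of size v/k = 3.
Total blocks must therefore be a multiple of 3: 12 = 3·4 + 0 ⇒ divisible ✓.
Greedy packing gives 4 candidate class(es). Each should be a full parallel class (size 3, covers all 9 points).
  Class 1 (3 blocks): {2,5,8}; {1,4,6}; {0,3,7}. Points covered: [0, 1, 2, 3, 4, 5, 6, 7, 8].
  Class 2 (3 blocks): {0,2,4}; {5,6,7}; {1,3,8}. Points covered: [0, 1, 2, 3, 4, 5, 6, 7, 8].
  Class 3 (3 blocks): {0,1,5}; {2,3,6}; {4,7,8}. Points covered: [0, 1, 2, 3, 4, 5, 6, 7, 8].
  Class 4 (3 blocks): {0,6,8}; {1,2,7}; {3,4,5}. Points covered: [0, 1, 2, 3, 4, 5, 6, 7, 8].
All classes full (size 3)? YES. All classes cover every point? YES.
Resolvable? YES.

YES


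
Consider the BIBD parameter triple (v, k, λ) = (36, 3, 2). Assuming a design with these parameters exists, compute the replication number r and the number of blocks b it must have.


Any 2-(v, k, λ) BIBD satisfies two necessary conditions:
  (i)  Each point sits in r blocks, and counting incidences through any fixed point gives r(k − 1) = λ(v − 1), so r = λ(v − 1)/(k − 1).
  (ii) Total incidences bk = vr, so b = vr/k.
Step 1: r = λ(v − 1)/(k − 1) = 2·(36 − 1)/(3 − 1) = 2·35/2 = 70/2 = 35.
Step 2: b = vr/k = 36·35/3 = 1260/3 = 420.
Check integrality: r = 35 ∈ Z ✓, b = 420 ∈ Z ✓.
(These identities are necessary conditions: they determine r and b for any design with these parameters, but do not by themselves prove that one exists.)

r = 35, b = 420.


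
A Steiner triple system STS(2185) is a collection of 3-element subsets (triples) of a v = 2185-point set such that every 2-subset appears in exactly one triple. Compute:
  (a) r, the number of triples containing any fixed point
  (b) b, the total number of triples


An STS(v) is a 2-(v, 3, 1) BIBD: block size k = 3, λ = 1.
Replication: r(k − 1) = λ(v − 1) ⇒ r·2 = 2185 − 1 = 2184 ⇒ r = 1092.
Block count: bk = vr ⇒ b·3 = 2185·1092 = 2386020 ⇒ b = 795340.
(Check via b = v(v − 1)/6 = 2185·2184/6 = 4772040/6 = 795340.)

r = 1092, b = 795340.


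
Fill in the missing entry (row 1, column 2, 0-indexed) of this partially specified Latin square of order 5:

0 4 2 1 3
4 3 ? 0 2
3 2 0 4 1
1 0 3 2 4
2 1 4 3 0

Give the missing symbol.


Row 1 contains symbols [0, 2, 3, 4] — missing [1].
Column 2 contains symbols [0, 2, 3, 4] — missing [1].
The missing symbol must appear in both missing sets; intersection = [1].
Therefore the hidden value is 1.

Missing value = 1.


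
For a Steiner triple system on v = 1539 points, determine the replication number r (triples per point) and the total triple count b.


An STS(v) is a 2-(v, 3, 1) BIBD: block size k = 3, λ = 1.
Replication: r(k − 1) = λ(v − 1) ⇒ r·2 = 1539 − 1 = 1538 ⇒ r = 769.
Block count: bk = vr ⇒ b·3 = 1539·769 = 1183491 ⇒ b = 394497.
(Check via b = v(v − 1)/6 = 1539·1538/6 = 2366982/6 = 394497.)

r = 769, b = 394497.


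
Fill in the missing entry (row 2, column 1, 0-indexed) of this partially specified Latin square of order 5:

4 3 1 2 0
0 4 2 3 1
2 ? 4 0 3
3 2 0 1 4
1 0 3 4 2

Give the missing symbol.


Row 2 contains symbols [0, 2, 3, 4] — missing [1].
Column 1 contains symbols [0, 2, 3, 4] — missing [1].
The missing symbol must appear in both missing sets; intersection = [1].
Therefore the hidden value is 1.

Missing value = 1.


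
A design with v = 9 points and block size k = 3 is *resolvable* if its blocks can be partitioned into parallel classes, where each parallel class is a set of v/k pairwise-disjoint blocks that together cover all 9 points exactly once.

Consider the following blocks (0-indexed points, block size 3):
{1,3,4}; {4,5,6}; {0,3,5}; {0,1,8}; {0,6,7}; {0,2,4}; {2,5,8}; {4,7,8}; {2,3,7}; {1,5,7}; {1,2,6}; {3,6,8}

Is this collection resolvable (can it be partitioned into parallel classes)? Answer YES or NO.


v = 9, block size k = 3, number of blocks = 12.
For resolvability, blocks must partition into parallel classes of size v/k = 3.
Total blocks must therefore be a multiple of 3: 12 = 3·4 + 0 ⇒ divisible ✓.
Greedy packing gives 4 candidate class(es). Each should be a full parallel class (size 3, covers all 9 points).
  Class 1 (3 blocks): {1,3,4}; {0,6,7}; {2,5,8}. Points covered: [0, 1, 2, 3, 4, 5, 6, 7, 8].
  Class 2 (3 blocks): {4,5,6}; {0,1,8}; {2,3,7}. Points covered: [0, 1, 2, 3, 4, 5, 6, 7, 8].
  Class 3 (3 blocks): {0,3,5}; {4,7,8}; {1,2,6}. Points covered: [0, 1, 2, 3, 4, 5, 6, 7, 8].
  Class 4 (3 blocks): {0,2,4}; {1,5,7}; {3,6,8}. Points covered: [0, 1, 2, 3, 4, 5, 6, 7, 8].
All classes full (size 3)? YES. All classes cover every point? YES.
Resolvable? YES.

YES


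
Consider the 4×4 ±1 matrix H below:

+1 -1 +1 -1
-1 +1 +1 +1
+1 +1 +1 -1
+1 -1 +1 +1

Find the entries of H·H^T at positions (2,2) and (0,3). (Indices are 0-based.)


Row 0 of H: [1, -1, 1, -1].
Row 2 of H: [1, 1, 1, -1].
Row 3 of H: [1, -1, 1, 1].
(H·H^T)[2][2] = Σ_j H[2][j]·H[2][j] = (1)² + (1)² + (1)² + (-1)² = 1 + 1 + 1 + 1 = 4.
(H·H^T)[0][3] = Σ_j H[0][j]·H[3][j] = (1)·(1) + (-1)·(-1) + (1)·(1) + (-1)·(1) = 1 + 1 + 1 + -1 = 2.
Rows 0 and 3 are not orthogonal (dot product = 2 ≠ 0), so H is not a Hadamard matrix.

(2,2) entry = 4; (0,3) entry = 2.


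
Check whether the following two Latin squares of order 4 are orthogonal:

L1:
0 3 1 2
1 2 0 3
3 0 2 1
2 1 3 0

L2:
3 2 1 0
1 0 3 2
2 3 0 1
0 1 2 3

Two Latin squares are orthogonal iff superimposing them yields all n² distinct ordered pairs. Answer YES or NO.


Form the n² = 16 superimposed pairs (L1[i][j], L2[i][j]), row by row (rows and columns indexed from 0):
row 0: (0,3) (3,2) (1,1) (2,0)
row 1: (1,1) (2,0) (0,3) (3,2)
row 2: (3,2) (0,3) (2,0) (1,1)
row 3: (2,0) (1,1) (3,2) (0,3)
Orthogonality requires all 16 pairs distinct.
But the pair (1,1) repeats: cell (0,2) has L1 = 1, L2 = 1, and cell (1,0) has L1 = 1, L2 = 1.
A repeated pair means some other pair never occurs (only 4 distinct pairs out of 16), so the squares are not orthogonal.
Conclusion: NO.

NO


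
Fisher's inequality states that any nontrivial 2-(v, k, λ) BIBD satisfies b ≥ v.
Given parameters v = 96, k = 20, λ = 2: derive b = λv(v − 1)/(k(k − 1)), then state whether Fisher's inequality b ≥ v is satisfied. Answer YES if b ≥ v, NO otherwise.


b = λv(v − 1)/(k(k − 1)) = 2·96·95/(20·19) = 18240/380 = 48.
Compare with v = 96: b < v, so Fisher's inequality fails.

NO


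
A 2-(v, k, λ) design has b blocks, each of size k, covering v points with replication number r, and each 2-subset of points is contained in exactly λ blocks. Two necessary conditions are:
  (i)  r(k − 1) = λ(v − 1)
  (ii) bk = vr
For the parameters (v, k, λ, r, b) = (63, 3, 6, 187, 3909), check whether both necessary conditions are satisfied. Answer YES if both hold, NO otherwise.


Condition (i): r(k − 1) = 187·2 = 374; λ(v − 1) = 6·62 = 372. Match? NO.
Condition (ii): bk = 3909·3 = 11727; vr = 63·187 = 11781. Match? NO.
Both conditions hold? NO.

NO


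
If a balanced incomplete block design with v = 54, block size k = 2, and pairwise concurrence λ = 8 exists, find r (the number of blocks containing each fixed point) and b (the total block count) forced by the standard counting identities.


Any 2-(v, k, λ) BIBD satisfies two necessary conditions:
  (i)  Each point sits in r blocks, and counting incidences through any fixed point gives r(k − 1) = λ(v − 1), so r = λ(v − 1)/(k − 1).
  (ii) Total incidences bk = vr, so b = vr/k.
Step 1: r = λ(v − 1)/(k − 1) = 8·(54 − 1)/(2 − 1) = 8·53/1 = 424/1 = 424.
Step 2: b = vr/k = 54·424/2 = 22896/2 = 11448.
Check integrality: r = 424 ∈ Z ✓, b = 11448 ∈ Z ✓.
(These identities are necessary conditions: they determine r and b for any design with these parameters, but do not by themselves prove that one exists.)

r = 424, b = 11448.


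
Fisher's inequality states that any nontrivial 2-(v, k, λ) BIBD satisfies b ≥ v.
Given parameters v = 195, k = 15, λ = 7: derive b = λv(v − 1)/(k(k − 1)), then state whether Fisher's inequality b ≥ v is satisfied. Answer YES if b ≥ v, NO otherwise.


r = λ(v − 1)/(k − 1) = 7·194/14 = 97.
b = vr/k = 195·97/15 = 1261.
Fisher's inequality: b ≥ v ⇔ 1261 ≥ 195? YES.

YES


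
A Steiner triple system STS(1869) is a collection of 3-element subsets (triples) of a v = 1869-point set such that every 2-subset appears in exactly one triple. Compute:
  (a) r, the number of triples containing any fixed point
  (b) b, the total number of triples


An STS(v) is a 2-(v, 3, 1) BIBD: block size k = 3, λ = 1.
Replication: r(k − 1) = λ(v − 1) ⇒ r·2 = 1869 − 1 = 1868 ⇒ r = 934.
Block count: b = v(v − 1)/6 = 1869·1868/6 = 3491292/6 = 581882.
(Check via bk = vr: 581882·3 = 1745646 = 1869·934 = 1745646 ✓.)

r = 934, b = 581882.


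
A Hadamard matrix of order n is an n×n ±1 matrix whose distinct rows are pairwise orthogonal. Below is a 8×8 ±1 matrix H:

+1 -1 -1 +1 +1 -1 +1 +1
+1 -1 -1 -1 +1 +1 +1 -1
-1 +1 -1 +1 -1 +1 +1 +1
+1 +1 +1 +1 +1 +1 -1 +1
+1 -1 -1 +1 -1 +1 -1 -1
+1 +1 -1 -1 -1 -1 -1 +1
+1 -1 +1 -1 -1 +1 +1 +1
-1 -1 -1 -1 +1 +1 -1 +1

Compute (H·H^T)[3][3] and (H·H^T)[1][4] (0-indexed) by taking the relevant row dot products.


Row 1 of H: [1, -1, -1, -1, 1, 1, 1, -1].
Row 3 of H: [1, 1, 1, 1, 1, 1, -1, 1].
Row 4 of H: [1, -1, -1, 1, -1, 1, -1, -1].
(H·H^T)[3][3] = Σ_j H[3][j]·H[3][j] = (1)² + (1)² + (1)² + (1)² + (1)² + (1)² + (-1)² + (1)² = 1 + 1 + 1 + 1 + 1 + 1 + 1 + 1 = 8.
(H·H^T)[1][4] = Σ_j H[1][j]·H[4][j] = (1)·(1) + (-1)·(-1) + (-1)·(-1) + (-1)·(1) + (1)·(-1) + (1)·(1) + (1)·(-1) + (-1)·(-1) = 1 + 1 + 1 + -1 + -1 + 1 + -1 + 1 = 2.
Rows 1 and 4 are not orthogonal (dot product = 2 ≠ 0), so H is not a Hadamard matrix.

(3,3) entry = 8; (1,4) entry = 2.


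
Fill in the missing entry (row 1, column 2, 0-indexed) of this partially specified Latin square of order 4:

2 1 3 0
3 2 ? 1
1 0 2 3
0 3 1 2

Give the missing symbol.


Row 1 contains symbols [1, 2, 3] — missing [0].
Column 2 contains symbols [1, 2, 3] — missing [0].
The missing symbol must appear in both missing sets; intersection = [0].
Therefore the hidden value is 0.

Missing value = 0.


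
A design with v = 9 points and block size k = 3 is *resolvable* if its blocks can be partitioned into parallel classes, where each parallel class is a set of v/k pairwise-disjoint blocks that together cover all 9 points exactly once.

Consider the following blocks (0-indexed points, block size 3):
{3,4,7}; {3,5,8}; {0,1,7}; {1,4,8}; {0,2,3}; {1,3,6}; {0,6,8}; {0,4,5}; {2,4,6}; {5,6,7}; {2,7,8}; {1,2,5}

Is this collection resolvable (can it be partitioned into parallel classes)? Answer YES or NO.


v = 9, block size k = 3, number of blocks = 12.
For resolvability, blocks must partition into parallel classes of size v/k = 3.
Total blocks must therefore be a multiple of 3: 12 = 3·4 + 0 ⇒ divisible ✓.
Greedy packing gives 4 candidate class(es). Each should be a full parallel class (size 3, covers all 9 points).
  Class 1 (3 blocks): {3,4,7}; {0,6,8}; {1,2,5}. Points covered: [0, 1, 2, 3, 4, 5, 6, 7, 8].
  Class 2 (3 blocks): {3,5,8}; {0,1,7}; {2,4,6}. Points covered: [0, 1, 2, 3, 4, 5, 6, 7, 8].
  Class 3 (3 blocks): {1,4,8}; {0,2,3}; {5,6,7}. Points covered: [0, 1, 2, 3, 4, 5, 6, 7, 8].
  Class 4 (3 blocks): {1,3,6}; {0,4,5}; {2,7,8}. Points covered: [0, 1, 2, 3, 4, 5, 6, 7, 8].
All classes full (size 3)? YES. All classes cover every point? YES.
Resolvable? YES.

YES


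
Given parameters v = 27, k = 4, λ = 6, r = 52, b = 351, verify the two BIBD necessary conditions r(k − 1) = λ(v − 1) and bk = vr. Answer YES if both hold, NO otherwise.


Condition (i): r(k − 1) = 52·3 = 156; λ(v − 1) = 6·26 = 156. Match? YES.
Condition (ii): bk = 351·4 = 1404; vr = 27·52 = 1404. Match? YES.
Both conditions hold? YES.

YES


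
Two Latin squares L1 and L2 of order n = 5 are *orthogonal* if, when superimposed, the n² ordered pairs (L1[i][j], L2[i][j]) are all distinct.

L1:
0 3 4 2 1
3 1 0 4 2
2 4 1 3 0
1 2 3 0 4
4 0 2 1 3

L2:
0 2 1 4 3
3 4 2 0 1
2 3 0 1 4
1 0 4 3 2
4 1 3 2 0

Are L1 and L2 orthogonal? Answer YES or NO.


Form the n² = 25 superimposed pairs (L1[i][j], L2[i][j]), row by row (rows and columns indexed from 0):
row 0: (0,0) (3,2) (4,1) (2,4) (1,3)
row 1: (3,3) (1,4) (0,2) (4,0) (2,1)
row 2: (2,2) (4,3) (1,0) (3,1) (0,4)
row 3: (1,1) (2,0) (3,4) (0,3) (4,2)
row 4: (4,4) (0,1) (2,3) (1,2) (3,0)
Orthogonality requires all 25 pairs distinct.
Check by first coordinate: for each symbol s of L1, list the L2 entries in the n cells where L1 = s; they must all differ.
  L1 = 0: L2 entries (in reading order) 0, 2, 4, 3, 1 — all 5 distinct ✓
  L1 = 1: L2 entries (in reading order) 3, 4, 0, 1, 2 — all 5 distinct ✓
  L1 = 2: L2 entries (in reading order) 4, 1, 2, 0, 3 — all 5 distinct ✓
  L1 = 3: L2 entries (in reading order) 2, 3, 1, 4, 0 — all 5 distinct ✓
  L1 = 4: L2 entries (in reading order) 1, 0, 3, 2, 4 — all 5 distinct ✓
Every symbol of L1 meets every symbol of L2 exactly once, so all 25 pairs are distinct (25 of 25).
Conclusion: YES.

YES


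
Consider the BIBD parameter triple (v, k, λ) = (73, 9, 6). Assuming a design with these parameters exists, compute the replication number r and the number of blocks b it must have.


Any 2-(v, k, λ) BIBD satisfies two necessary conditions:
  (i)  Each point sits in r blocks, and counting incidences through any fixed point gives r(k − 1) = λ(v − 1), so r = λ(v − 1)/(k − 1).
  (ii) Total incidences bk = vr, so b = vr/k.
Step 1: r = λ(v − 1)/(k − 1) = 6·(73 − 1)/(9 − 1) = 6·72/8 = 432/8 = 54.
Step 2: b = vr/k = 73·54/9 = 3942/9 = 438.
Check integrality: r = 54 ∈ Z ✓, b = 438 ∈ Z ✓.
(These identities are necessary conditions: they determine r and b for any design with these parameters, but do not by themselves prove that one exists.)

r = 54, b = 438.


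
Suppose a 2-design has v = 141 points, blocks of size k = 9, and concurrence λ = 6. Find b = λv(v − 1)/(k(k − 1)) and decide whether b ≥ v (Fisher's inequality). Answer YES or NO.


b = λv(v − 1)/(k(k − 1)) = 6·141·140/(9·8) = 118440/72 = 1645.
Compare with v = 141: b ≥ v, so Fisher's inequality holds.

YES


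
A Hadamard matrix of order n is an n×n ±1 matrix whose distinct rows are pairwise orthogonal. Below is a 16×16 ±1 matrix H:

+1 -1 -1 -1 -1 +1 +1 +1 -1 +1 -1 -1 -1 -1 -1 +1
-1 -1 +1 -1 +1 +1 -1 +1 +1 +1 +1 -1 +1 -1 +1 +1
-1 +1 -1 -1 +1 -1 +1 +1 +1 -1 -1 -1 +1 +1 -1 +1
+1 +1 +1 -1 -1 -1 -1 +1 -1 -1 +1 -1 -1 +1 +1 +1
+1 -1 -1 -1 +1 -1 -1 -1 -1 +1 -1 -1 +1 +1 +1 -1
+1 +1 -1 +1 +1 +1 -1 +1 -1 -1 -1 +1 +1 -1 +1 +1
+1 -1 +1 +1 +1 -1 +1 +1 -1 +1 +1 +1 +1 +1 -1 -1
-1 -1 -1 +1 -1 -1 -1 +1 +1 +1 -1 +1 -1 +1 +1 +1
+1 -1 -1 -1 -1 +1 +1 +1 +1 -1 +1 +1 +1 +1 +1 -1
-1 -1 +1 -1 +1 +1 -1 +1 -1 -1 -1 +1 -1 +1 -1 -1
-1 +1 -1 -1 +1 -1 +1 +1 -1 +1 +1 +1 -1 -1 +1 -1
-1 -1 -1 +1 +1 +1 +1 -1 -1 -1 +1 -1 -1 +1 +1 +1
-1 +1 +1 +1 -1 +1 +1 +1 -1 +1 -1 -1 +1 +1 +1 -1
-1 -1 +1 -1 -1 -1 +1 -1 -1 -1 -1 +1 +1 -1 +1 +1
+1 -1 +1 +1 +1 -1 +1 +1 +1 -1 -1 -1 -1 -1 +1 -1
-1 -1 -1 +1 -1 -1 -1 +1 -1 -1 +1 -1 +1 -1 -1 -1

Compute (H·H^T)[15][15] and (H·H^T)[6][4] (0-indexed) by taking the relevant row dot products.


Row 4 of H: [1, -1, -1, -1, 1, -1, -1, -1, -1, 1, -1, -1, 1, 1, 1, -1].
Row 6 of H: [1, -1, 1, 1, 1, -1, 1, 1, -1, 1, 1, 1, 1, 1, -1, -1].
Row 15 of H: [-1, -1, -1, 1, -1, -1, -1, 1, -1, -1, 1, -1, 1, -1, -1, -1].
(H·H^T)[15][15] = Σ_j H[15][j]·H[15][j] = (-1)² + (-1)² + (-1)² + (1)² + (-1)² + (-1)² + (-1)² + (1)² + (-1)² + (-1)² + (1)² + (-1)² + (1)² + (-1)² + (-1)² + (-1)² = 1 + 1 + 1 + 1 + 1 + 1 + 1 + 1 + 1 + 1 + 1 + 1 + 1 + 1 + 1 + 1 = 16.
(H·H^T)[6][4] = Σ_j H[6][j]·H[4][j] = (1)·(1) + (-1)·(-1) + (1)·(-1) + (1)·(-1) + (1)·(1) + (-1)·(-1) + (1)·(-1) + (1)·(-1) + (-1)·(-1) + (1)·(1) + (1)·(-1) + (1)·(-1) + (1)·(1) + (1)·(1) + (-1)·(1) + (-1)·(-1) = 1 + 1 + -1 + -1 + 1 + 1 + -1 + -1 + 1 + 1 + -1 + -1 + 1 + 1 + -1 + 1 = 2.
Rows 6 and 4 are not orthogonal (dot product = 2 ≠ 0), so H is not a Hadamard matrix.

(15,15) entry = 16; (6,4) entry = 2.


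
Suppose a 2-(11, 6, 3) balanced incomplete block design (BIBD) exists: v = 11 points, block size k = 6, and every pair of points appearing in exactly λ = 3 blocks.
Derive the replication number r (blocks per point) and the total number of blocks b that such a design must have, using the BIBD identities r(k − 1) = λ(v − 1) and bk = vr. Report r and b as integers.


Any 2-(v, k, λ) BIBD satisfies two necessary conditions:
  (i)  Each point sits in r blocks, and counting incidences through any fixed point gives r(k − 1) = λ(v − 1), so r = λ(v − 1)/(k − 1).
  (ii) Total incidences bk = vr, so b = vr/k.
Step 1: r = λ(v − 1)/(k − 1) = 3·(11 − 1)/(6 − 1) = 3·10/5 = 30/5 = 6.
Step 2: b = vr/k = 11·6/6 = 66/6 = 11.
Check integrality: r = 6 ∈ Z ✓, b = 11 ∈ Z ✓.
(These identities are necessary conditions: they determine r and b for any design with these parameters, but do not by themselves prove that one exists.)

r = 6, b = 11.


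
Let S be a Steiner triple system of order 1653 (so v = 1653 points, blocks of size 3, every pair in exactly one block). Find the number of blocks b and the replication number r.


An STS(v) is a 2-(v, 3, 1) BIBD: block size k = 3, λ = 1.
Replication: r(k − 1) = λ(v − 1) ⇒ r·2 = 1653 − 1 = 1652 ⇒ r = 826.
Block count: b = v(v − 1)/6 = 1653·1652/6 = 2730756/6 = 455126.

r = 826, b = 455126.


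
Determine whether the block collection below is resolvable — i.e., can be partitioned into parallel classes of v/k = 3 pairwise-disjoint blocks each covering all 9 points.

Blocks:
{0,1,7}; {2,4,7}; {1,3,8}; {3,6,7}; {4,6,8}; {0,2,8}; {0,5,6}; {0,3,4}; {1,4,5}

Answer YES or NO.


v = 9, block size k = 3, number of blocks = 9.
For resolvability, blocks must partition into parallel classes of size v/k = 3.
Total blocks must therefore be a multiple of 3: 9 = 3·3 + 0 ⇒ divisible ✓.
Consider block {0,1,7}. The only other block(s) in the collection disjoint from it are {4,6,8} — just 1 block(s). Any parallel class containing {0,1,7} would need 2 other blocks each disjoint from it, so no parallel class of size 3 can contain {0,1,7}.
Since every block must belong to some parallel class in a resolution, the collection cannot be partitioned into parallel classes.
Resolvable? NO.

NO


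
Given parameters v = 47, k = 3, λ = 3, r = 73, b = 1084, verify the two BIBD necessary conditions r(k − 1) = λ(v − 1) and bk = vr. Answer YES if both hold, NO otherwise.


Condition (i): r(k − 1) = 73·2 = 146; λ(v − 1) = 3·46 = 138. Match? NO.
Condition (ii): bk = 1084·3 = 3252; vr = 47·73 = 3431. Match? NO.
Both conditions hold? NO.

NO


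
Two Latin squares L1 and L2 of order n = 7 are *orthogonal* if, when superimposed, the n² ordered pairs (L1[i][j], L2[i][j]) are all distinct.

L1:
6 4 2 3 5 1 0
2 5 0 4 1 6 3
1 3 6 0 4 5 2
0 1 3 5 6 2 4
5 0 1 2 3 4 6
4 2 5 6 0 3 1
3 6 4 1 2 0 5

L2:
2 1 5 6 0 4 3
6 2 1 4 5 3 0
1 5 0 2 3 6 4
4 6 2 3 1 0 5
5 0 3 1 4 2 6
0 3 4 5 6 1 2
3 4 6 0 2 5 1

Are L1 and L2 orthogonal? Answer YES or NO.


Form the n² = 49 superimposed pairs (L1[i][j], L2[i][j]), row by row (rows and columns indexed from 0):
row 0: (6,2) (4,1) (2,5) (3,6) (5,0) (1,4) (0,3)
row 1: (2,6) (5,2) (0,1) (4,4) (1,5) (6,3) (3,0)
row 2: (1,1) (3,5) (6,0) (0,2) (4,3) (5,6) (2,4)
row 3: (0,4) (1,6) (3,2) (5,3) (6,1) (2,0) (4,5)
row 4: (5,5) (0,0) (1,3) (2,1) (3,4) (4,2) (6,6)
row 5: (4,0) (2,3) (5,4) (6,5) (0,6) (3,1) (1,2)
row 6: (3,3) (6,4) (4,6) (1,0) (2,2) (0,5) (5,1)
Orthogonality requires all 49 pairs distinct.
Check by first coordinate: for each symbol s of L1, list the L2 entries in the n cells where L1 = s; they must all differ.
  L1 = 0: L2 entries (in reading order) 3, 1, 2, 4, 0, 6, 5 — all 7 distinct ✓
  L1 = 1: L2 entries (in reading order) 4, 5, 1, 6, 3, 2, 0 — all 7 distinct ✓
  L1 = 2: L2 entries (in reading order) 5, 6, 4, 0, 1, 3, 2 — all 7 distinct ✓
  L1 = 3: L2 entries (in reading order) 6, 0, 5, 2, 4, 1, 3 — all 7 distinct ✓
  L1 = 4: L2 entries (in reading order) 1, 4, 3, 5, 2, 0, 6 — all 7 distinct ✓
  L1 = 5: L2 entries (in reading order) 0, 2, 6, 3, 5, 4, 1 — all 7 distinct ✓
  L1 = 6: L2 entries (in reading order) 2, 3, 0, 1, 6, 5, 4 — all 7 distinct ✓
Every symbol of L1 meets every symbol of L2 exactly once, so all 49 pairs are distinct (49 of 49).
Conclusion: YES.

YES


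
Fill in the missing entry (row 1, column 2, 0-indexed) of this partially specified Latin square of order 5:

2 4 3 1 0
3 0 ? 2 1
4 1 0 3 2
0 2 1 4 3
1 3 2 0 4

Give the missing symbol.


Row 1 contains symbols [0, 1, 2, 3] — missing [4].
Column 2 contains symbols [0, 1, 2, 3] — missing [4].
The missing symbol must appear in both missing sets; intersection = [4].
Therefore the hidden value is 4.

Missing value = 4.


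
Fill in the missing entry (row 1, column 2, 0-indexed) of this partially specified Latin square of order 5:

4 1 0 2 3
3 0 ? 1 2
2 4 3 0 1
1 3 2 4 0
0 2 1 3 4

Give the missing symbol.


Row 1 contains symbols [0, 1, 2, 3] — missing [4].
Column 2 contains symbols [0, 1, 2, 3] — missing [4].
The missing symbol must appear in both missing sets; intersection = [4].
Therefore the hidden value is 4.

Missing value = 4.


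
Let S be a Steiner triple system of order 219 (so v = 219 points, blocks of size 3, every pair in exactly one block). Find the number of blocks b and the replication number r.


An STS(v) is a 2-(v, 3, 1) BIBD: block size k = 3, λ = 1.
Replication: r(k − 1) = λ(v − 1) ⇒ r·2 = 219 − 1 = 218 ⇒ r = 109.
Block count: b = v(v − 1)/6 = 219·218/6 = 47742/6 = 7957.
(Check via bk = vr: 7957·3 = 23871 = 219·109 = 23871 ✓.)

r = 109, b = 7957.


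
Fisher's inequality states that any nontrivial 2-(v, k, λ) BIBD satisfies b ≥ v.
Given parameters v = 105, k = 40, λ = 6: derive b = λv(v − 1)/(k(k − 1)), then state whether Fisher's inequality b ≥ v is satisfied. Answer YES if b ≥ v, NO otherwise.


r = λ(v − 1)/(k − 1) = 6·104/39 = 16.
b = vr/k = 105·16/40 = 42.
Fisher's inequality: b ≥ v ⇔ 42 ≥ 105? NO.

NO


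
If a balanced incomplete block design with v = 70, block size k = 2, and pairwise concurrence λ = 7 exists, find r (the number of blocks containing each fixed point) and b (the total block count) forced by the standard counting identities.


Any 2-(v, k, λ) BIBD satisfies two necessary conditions:
  (i)  Each point sits in r blocks, and counting incidences through any fixed point gives r(k − 1) = λ(v − 1), so r = λ(v − 1)/(k − 1).
  (ii) Total incidences bk = vr, so b = vr/k.
Step 1: r = λ(v − 1)/(k − 1) = 7·(70 − 1)/(2 − 1) = 7·69/1 = 483/1 = 483.
Step 2: b = vr/k = 70·483/2 = 33810/2 = 16905.
Check integrality: r = 483 ∈ Z ✓, b = 16905 ∈ Z ✓.
(These identities are necessary conditions: they determine r and b for any design with these parameters, but do not by themselves prove that one exists.)

r = 483, b = 16905.


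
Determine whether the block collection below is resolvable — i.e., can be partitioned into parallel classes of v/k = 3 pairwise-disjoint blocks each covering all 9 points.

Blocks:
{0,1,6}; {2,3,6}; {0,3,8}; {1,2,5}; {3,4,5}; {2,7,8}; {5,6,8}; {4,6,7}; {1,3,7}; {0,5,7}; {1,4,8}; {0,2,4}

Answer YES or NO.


v = 9, block size k = 3, number of blocks = 12.
For resolvability, blocks must partition into parallel classes of size v/k = 3.
Total blocks must therefore be a multiple of 3: 12 = 3·4 + 0 ⇒ divisible ✓.
Greedy packing gives 4 candidate class(es). Each should be a full parallel class (size 3, covers all 9 points).
  Class 1 (3 blocks): {0,1,6}; {3,4,5}; {2,7,8}. Points covered: [0, 1, 2, 3, 4, 5, 6, 7, 8].
  Class 2 (3 blocks): {2,3,6}; {0,5,7}; {1,4,8}. Points covered: [0, 1, 2, 3, 4, 5, 6, 7, 8].
  Class 3 (3 blocks): {0,3,8}; {1,2,5}; {4,6,7}. Points covered: [0, 1, 2, 3, 4, 5, 6, 7, 8].
  Class 4 (3 blocks): {5,6,8}; {1,3,7}; {0,2,4}. Points covered: [0, 1, 2, 3, 4, 5, 6, 7, 8].
All classes full (size 3)? YES. All classes cover every point? YES.
Resolvable? YES.

YES


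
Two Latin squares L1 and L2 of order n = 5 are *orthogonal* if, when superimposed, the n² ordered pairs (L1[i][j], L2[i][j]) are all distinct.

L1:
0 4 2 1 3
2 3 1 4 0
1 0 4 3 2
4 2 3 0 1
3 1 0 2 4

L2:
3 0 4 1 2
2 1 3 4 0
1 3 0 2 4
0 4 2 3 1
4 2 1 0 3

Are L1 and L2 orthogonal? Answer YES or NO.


Form the n² = 25 superimposed pairs (L1[i][j], L2[i][j]), row by row (rows and columns indexed from 0):
row 0: (0,3) (4,0) (2,4) (1,1) (3,2)
row 1: (2,2) (3,1) (1,3) (4,4) (0,0)
row 2: (1,1) (0,3) (4,0) (3,2) (2,4)
row 3: (4,0) (2,4) (3,2) (0,3) (1,1)
row 4: (3,4) (1,2) (0,1) (2,0) (4,3)
Orthogonality requires all 25 pairs distinct.
But the pair (1,1) repeats: cell (0,3) has L1 = 1, L2 = 1, and cell (2,0) has L1 = 1, L2 = 1.
A repeated pair means some other pair never occurs (only 15 distinct pairs out of 25), so the squares are not orthogonal.
Conclusion: NO.

NO


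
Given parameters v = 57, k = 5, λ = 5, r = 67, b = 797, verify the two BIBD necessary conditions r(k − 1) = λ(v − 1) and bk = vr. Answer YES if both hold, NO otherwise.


Condition (i): r(k − 1) = 67·4 = 268; λ(v − 1) = 5·56 = 280. Match? NO.
Condition (ii): bk = 797·5 = 3985; vr = 57·67 = 3819. Match? NO.
Both conditions hold? NO.

NO


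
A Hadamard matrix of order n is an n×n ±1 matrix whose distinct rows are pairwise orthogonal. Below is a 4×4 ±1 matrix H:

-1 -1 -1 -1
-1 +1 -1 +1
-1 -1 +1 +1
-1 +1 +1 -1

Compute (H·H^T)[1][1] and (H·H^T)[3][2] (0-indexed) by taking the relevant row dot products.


Row 1 of H: [-1, 1, -1, 1].
Row 2 of H: [-1, -1, 1, 1].
Row 3 of H: [-1, 1, 1, -1].
(H·H^T)[1][1] = Σ_j H[1][j]·H[1][j] = (-1)² + (1)² + (-1)² + (1)² = 1 + 1 + 1 + 1 = 4.
(H·H^T)[3][2] = Σ_j H[3][j]·H[2][j] = (-1)·(-1) + (1)·(-1) + (1)·(1) + (-1)·(1) = 1 + -1 + 1 + -1 = 0.
So rows 3 and 2 are orthogonal; the diagonal entry equals n = 4.

(1,1) entry = 4; (3,2) entry = 0.


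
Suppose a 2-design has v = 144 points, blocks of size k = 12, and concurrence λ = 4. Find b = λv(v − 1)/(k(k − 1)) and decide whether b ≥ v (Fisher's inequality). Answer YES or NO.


r = λ(v − 1)/(k − 1) = 4·143/11 = 52.
b = vr/k = 144·52/12 = 624.
Fisher's inequality: b ≥ v ⇔ 624 ≥ 144? YES.

YES


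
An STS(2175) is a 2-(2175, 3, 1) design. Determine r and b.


An STS(v) is a 2-(v, 3, 1) BIBD: block size k = 3, λ = 1.
Replication: r(k − 1) = λ(v − 1) ⇒ r·2 = 2175 − 1 = 2174 ⇒ r = 1087.
Block count: b = v(v − 1)/6 = 2175·2174/6 = 4728450/6 = 788075.
(Check via bk = vr: 788075·3 = 2364225 = 2175·1087 = 2364225 ✓.)

r = 1087, b = 788075.


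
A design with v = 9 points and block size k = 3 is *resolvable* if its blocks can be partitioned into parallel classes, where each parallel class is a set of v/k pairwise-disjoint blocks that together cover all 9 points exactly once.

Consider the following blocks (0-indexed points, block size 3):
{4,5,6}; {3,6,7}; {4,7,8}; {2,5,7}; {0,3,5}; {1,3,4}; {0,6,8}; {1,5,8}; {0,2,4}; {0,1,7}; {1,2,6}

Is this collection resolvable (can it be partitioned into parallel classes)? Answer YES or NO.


v = 9, block size k = 3, number of blocks = 11.
For resolvability, blocks must partition into parallel classes of size v/k = 3.
Total blocks must therefore be a multiple of 3: 11 = 3·3 + 2 ⇒ not divisible ✗.
Resolvable? NO.

NO


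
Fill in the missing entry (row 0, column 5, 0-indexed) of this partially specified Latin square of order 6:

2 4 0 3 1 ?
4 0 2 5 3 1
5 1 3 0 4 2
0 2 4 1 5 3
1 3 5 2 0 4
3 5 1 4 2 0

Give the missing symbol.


Row 0 contains symbols [0, 1, 2, 3, 4] — missing [5].
Column 5 contains symbols [0, 1, 2, 3, 4] — missing [5].
The missing symbol must appear in both missing sets; intersection = [5].
Therefore the hidden value is 5.

Missing value = 5.


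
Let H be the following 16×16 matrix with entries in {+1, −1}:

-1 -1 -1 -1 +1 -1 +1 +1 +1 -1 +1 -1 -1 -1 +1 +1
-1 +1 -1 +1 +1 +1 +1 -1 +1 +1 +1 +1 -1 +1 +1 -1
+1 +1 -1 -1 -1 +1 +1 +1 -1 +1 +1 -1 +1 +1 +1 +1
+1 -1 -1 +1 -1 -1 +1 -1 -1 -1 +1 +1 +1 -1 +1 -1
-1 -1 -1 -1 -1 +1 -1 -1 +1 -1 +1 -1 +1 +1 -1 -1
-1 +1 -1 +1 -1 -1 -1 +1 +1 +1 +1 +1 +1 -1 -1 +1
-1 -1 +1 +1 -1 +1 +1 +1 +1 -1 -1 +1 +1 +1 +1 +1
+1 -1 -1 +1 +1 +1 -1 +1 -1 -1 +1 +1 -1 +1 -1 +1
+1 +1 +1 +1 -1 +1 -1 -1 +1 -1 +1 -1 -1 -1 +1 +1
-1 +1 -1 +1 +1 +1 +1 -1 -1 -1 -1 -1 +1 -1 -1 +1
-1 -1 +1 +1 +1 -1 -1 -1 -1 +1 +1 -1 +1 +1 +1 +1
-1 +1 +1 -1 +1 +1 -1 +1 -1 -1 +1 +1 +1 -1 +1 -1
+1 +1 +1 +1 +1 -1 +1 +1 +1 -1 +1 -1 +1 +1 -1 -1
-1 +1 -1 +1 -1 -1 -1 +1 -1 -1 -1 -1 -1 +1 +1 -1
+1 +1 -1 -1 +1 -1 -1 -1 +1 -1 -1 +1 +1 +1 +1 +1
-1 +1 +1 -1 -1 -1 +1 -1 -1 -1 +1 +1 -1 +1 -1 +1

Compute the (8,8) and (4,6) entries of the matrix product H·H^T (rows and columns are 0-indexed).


Row 4 of H: [-1, -1, -1, -1, -1, 1, -1, -1, 1, -1, 1, -1, 1, 1, -1, -1].
Row 6 of H: [-1, -1, 1, 1, -1, 1, 1, 1, 1, -1, -1, 1, 1, 1, 1, 1].
Row 8 of H: [1, 1, 1, 1, -1, 1, -1, -1, 1, -1, 1, -1, -1, -1, 1, 1].
(H·H^T)[8][8] = Σ_j H[8][j]·H[8][j] = (1)² + (1)² + (1)² + (1)² + (-1)² + (1)² + (-1)² + (-1)² + (1)² + (-1)² + (1)² + (-1)² + (-1)² + (-1)² + (1)² + (1)² = 1 + 1 + 1 + 1 + 1 + 1 + 1 + 1 + 1 + 1 + 1 + 1 + 1 + 1 + 1 + 1 = 16.
(H·H^T)[4][6] = Σ_j H[4][j]·H[6][j] = (-1)·(-1) + (-1)·(-1) + (-1)·(1) + (-1)·(1) + (-1)·(-1) + (1)·(1) + (-1)·(1) + (-1)·(1) + (1)·(1) + (-1)·(-1) + (1)·(-1) + (-1)·(1) + (1)·(1) + (1)·(1) + (-1)·(1) + (-1)·(1) = 1 + 1 + -1 + -1 + 1 + 1 + -1 + -1 + 1 + 1 + -1 + -1 + 1 + 1 + -1 + -1 = 0.
So rows 4 and 6 are orthogonal; the diagonal entry equals n = 16.

(8,8) entry = 16; (4,6) entry = 0.


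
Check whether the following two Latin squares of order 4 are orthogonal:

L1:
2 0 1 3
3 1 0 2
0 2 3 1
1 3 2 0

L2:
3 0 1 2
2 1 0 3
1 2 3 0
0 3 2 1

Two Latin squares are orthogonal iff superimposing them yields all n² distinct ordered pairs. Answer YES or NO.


Form the n² = 16 superimposed pairs (L1[i][j], L2[i][j]), row by row (rows and columns indexed from 0):
row 0: (2,3) (0,0) (1,1) (3,2)
row 1: (3,2) (1,1) (0,0) (2,3)
row 2: (0,1) (2,2) (3,3) (1,0)
row 3: (1,0) (3,3) (2,2) (0,1)
Orthogonality requires all 16 pairs distinct.
But the pair (3,2) repeats: cell (0,3) has L1 = 3, L2 = 2, and cell (1,0) has L1 = 3, L2 = 2.
A repeated pair means some other pair never occurs (only 8 distinct pairs out of 16), so the squares are not orthogonal.
Conclusion: NO.

NO


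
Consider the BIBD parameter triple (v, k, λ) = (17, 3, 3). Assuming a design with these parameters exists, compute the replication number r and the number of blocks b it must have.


Any 2-(v, k, λ) BIBD satisfies two necessary conditions:
  (i)  Each point sits in r blocks, and counting incidences through any fixed point gives r(k − 1) = λ(v − 1), so r = λ(v − 1)/(k − 1).
  (ii) Total incidences bk = vr, so b = vr/k.
Step 1: r = λ(v − 1)/(k − 1) = 3·(17 − 1)/(3 − 1) = 3·16/2 = 48/2 = 24.
Step 2: b = vr/k = 17·24/3 = 408/3 = 136.
Check integrality: r = 24 ∈ Z ✓, b = 136 ∈ Z ✓.
(These identities are necessary conditions: they determine r and b for any design with these parameters, but do not by themselves prove that one exists.)

r = 24, b = 136.


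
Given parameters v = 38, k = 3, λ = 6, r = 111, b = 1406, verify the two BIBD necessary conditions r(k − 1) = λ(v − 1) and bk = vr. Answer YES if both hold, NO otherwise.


Condition (i): r(k − 1) = 111·2 = 222; λ(v − 1) = 6·37 = 222. Match? YES.
Condition (ii): bk = 1406·3 = 4218; vr = 38·111 = 4218. Match? YES.
Both conditions hold? YES.

YES


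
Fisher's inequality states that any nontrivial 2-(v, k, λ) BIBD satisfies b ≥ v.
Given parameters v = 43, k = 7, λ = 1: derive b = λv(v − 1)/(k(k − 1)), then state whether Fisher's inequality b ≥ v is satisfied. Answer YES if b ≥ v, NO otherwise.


r = λ(v − 1)/(k − 1) = 1·42/6 = 7.
b = vr/k = 43·7/7 = 43.
Fisher's inequality: b ≥ v ⇔ 43 ≥ 43? YES.

YES
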